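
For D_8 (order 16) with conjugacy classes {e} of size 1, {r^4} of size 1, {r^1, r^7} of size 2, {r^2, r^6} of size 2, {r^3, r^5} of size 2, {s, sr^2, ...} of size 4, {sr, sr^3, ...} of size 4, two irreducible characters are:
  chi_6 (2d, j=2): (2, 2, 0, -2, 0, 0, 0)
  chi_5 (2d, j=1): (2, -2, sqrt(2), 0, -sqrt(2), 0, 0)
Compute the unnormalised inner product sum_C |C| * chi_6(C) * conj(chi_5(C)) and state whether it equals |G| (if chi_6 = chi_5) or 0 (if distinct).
Sum = 0; so <chi_6, chi_5> = 0 (distinct irreducibles are orthogonal).

Compute term by term over conjugacy classes (|C| * chi_6(C) * conj(chi_5(C))):
  1*(2)*conj(2) + 1*(2)*conj(-2) + 2*(0)*conj(sqrt(2)) + 2*(-2)*conj(0) + 2*(0)*conj(-sqrt(2)) + 4*(0)*conj(0) + 4*(0)*conj(0)
  = (4) + (-4) + (0) + (0) + (0) + (0) + (0)
  = 0.
Dividing by |G| = 16 gives 0/16 = 0, matching the row-orthogonality relation <chi_6, chi_5> = [chi_6 = chi_5].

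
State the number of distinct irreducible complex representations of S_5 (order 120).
7

Argument: The number of irreducible complex representations of a finite group equals its number of conjugacy classes. Conjugacy classes in S_5 correspond to cycle types, i.e. partitions of 5; there are p(5) = 7 of them, so S_5 (order 120) has exactly 7 irreducible complex representations.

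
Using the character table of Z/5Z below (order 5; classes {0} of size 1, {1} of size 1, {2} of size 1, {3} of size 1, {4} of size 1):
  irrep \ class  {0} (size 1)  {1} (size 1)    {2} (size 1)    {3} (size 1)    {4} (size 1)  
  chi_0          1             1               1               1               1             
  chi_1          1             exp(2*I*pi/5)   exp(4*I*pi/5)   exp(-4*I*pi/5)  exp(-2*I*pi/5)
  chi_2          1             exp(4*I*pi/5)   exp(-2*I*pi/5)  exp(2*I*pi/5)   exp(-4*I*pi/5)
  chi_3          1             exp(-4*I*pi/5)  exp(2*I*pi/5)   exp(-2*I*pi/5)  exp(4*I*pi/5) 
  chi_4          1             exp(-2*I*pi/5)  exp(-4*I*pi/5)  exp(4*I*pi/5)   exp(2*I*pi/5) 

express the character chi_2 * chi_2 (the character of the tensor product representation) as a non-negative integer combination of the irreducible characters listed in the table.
chi_2 tensor chi_2 = chi_4 (all other irreducibles have multiplicity 0).

Reasoning: The character of a tensor product is the pointwise product (chi_2 * chi_2)(C) = chi_2(C) * chi_2(C):
  {0}: (1)*(1), {1}: (exp(4*I*pi/5))*(exp(4*I*pi/5)), {2}: (exp(-2*I*pi/5))*(exp(-2*I*pi/5)), {3}: (exp(2*I*pi/5))*(exp(2*I*pi/5)), {4}: (exp(-4*I*pi/5))*(exp(-4*I*pi/5))
so (chi_2 * chi_2) takes values
  {0} -> 1, {1} -> exp(-2*I*pi/5), {2} -> exp(-4*I*pi/5), {3} -> exp(4*I*pi/5), {4} -> exp(2*I*pi/5).
Now take the inner product of this character with each irreducible chi from the table, <chi_2*chi_2, chi> = (1/5) sum_C |C| (chi_2*chi_2)(C) conj(chi(C)):
  <chi_2*chi_2, chi_0> = (1/5)[1*(1)*conj(1) + 1*(exp(-2*I*pi/5))*conj(1) + 1*(exp(-4*I*pi/5))*conj(1) + 1*(exp(4*I*pi/5))*conj(1) + 1*(exp(2*I*pi/5))*conj(1)]
      = (1/5)[(1) + (exp(-2*I*pi/5)) + (exp(-4*I*pi/5)) + (exp(4*I*pi/5)) + (exp(2*I*pi/5))] = 0/5 = 0
  <chi_2*chi_2, chi_1> = (1/5)[1*(1)*conj(1) + 1*(exp(-2*I*pi/5))*conj(exp(2*I*pi/5)) + 1*(exp(-4*I*pi/5))*conj(exp(4*I*pi/5)) + 1*(exp(4*I*pi/5))*conj(exp(-4*I*pi/5)) + 1*(exp(2*I*pi/5))*conj(exp(-2*I*pi/5))]
      = (1/5)[(1) + (exp(-4*I*pi/5)) + (exp(2*I*pi/5)) + (exp(-2*I*pi/5)) + (exp(4*I*pi/5))] = 0/5 = 0
  <chi_2*chi_2, chi_2> = (1/5)[1*(1)*conj(1) + 1*(exp(-2*I*pi/5))*conj(exp(4*I*pi/5)) + 1*(exp(-4*I*pi/5))*conj(exp(-2*I*pi/5)) + 1*(exp(4*I*pi/5))*conj(exp(2*I*pi/5)) + 1*(exp(2*I*pi/5))*conj(exp(-4*I*pi/5))]
      = (1/5)[(1) + (exp(4*I*pi/5)) + (exp(-2*I*pi/5)) + (exp(2*I*pi/5)) + (exp(-4*I*pi/5))] = 0/5 = 0
  <chi_2*chi_2, chi_3> = (1/5)[1*(1)*conj(1) + 1*(exp(-2*I*pi/5))*conj(exp(-4*I*pi/5)) + 1*(exp(-4*I*pi/5))*conj(exp(2*I*pi/5)) + 1*(exp(4*I*pi/5))*conj(exp(-2*I*pi/5)) + 1*(exp(2*I*pi/5))*conj(exp(4*I*pi/5))]
      = (1/5)[(1) + (exp(2*I*pi/5)) + (exp(4*I*pi/5)) + (exp(-4*I*pi/5)) + (exp(-2*I*pi/5))] = 0/5 = 0
  <chi_2*chi_2, chi_4> = (1/5)[1*(1)*conj(1) + 1*(exp(-2*I*pi/5))*conj(exp(-2*I*pi/5)) + 1*(exp(-4*I*pi/5))*conj(exp(-4*I*pi/5)) + 1*(exp(4*I*pi/5))*conj(exp(4*I*pi/5)) + 1*(exp(2*I*pi/5))*conj(exp(2*I*pi/5))]
      = (1/5)[(1) + (1) + (1) + (1) + (1)] = 5/5 = 1
(Exp terms are combined using exp(i*s)*conj(exp(i*t)) = exp(i*(s-t)), and sums of them are collapsed using the identity that for every m > 1 the m distinct m-th roots of unity sum to 0, e.g. 1 + exp(2*I*pi/3) + exp(-2*I*pi/3) = 0.)
Hence the multiplicities are chi_4: 1. Dimension check: dim(chi_2)*dim(chi_2) = 1*1 = 1 and sum (mult * dim) = 1*1 = 1.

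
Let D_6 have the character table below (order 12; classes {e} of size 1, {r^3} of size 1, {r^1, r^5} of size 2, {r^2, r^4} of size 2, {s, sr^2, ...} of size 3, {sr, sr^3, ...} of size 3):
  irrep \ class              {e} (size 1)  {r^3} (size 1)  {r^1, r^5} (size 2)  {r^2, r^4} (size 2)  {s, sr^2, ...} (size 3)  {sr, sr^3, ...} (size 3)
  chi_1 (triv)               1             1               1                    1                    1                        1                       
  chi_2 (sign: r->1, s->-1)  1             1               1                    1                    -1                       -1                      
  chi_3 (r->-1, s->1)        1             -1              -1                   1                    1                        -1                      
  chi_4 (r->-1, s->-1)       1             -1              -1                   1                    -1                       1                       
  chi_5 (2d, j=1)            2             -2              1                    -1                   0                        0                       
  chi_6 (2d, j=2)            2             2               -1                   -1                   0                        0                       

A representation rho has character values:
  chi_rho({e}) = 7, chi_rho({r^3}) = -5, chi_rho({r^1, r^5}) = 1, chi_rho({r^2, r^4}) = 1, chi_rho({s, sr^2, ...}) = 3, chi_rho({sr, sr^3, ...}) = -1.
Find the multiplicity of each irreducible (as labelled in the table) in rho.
Multiplicities: chi_1: 1, chi_2: 0, chi_3: 2, chi_4: 0, chi_5: 2, chi_6: 0.

Derivation: Use <chi_rho, chi> = (1/|G|) sum_C |C| * chi_rho(C) * conj(chi(C)) with |G| = 12 for each irreducible chi in the table:
  <chi_rho, chi_1> = (1/12)[1*(7)*conj(1) + 1*(-5)*conj(1) + 2*(1)*conj(1) + 2*(1)*conj(1) + 3*(3)*conj(1) + 3*(-1)*conj(1)]
      = (1/12)[(7) + (-5) + (2) + (2) + (9) + (-3)] = 12/12 = 1
  <chi_rho, chi_2> = (1/12)[1*(7)*conj(1) + 1*(-5)*conj(1) + 2*(1)*conj(1) + 2*(1)*conj(1) + 3*(3)*conj(-1) + 3*(-1)*conj(-1)]
      = (1/12)[(7) + (-5) + (2) + (2) + (-9) + (3)] = 0/12 = 0
  <chi_rho, chi_3> = (1/12)[1*(7)*conj(1) + 1*(-5)*conj(-1) + 2*(1)*conj(-1) + 2*(1)*conj(1) + 3*(3)*conj(1) + 3*(-1)*conj(-1)]
      = (1/12)[(7) + (5) + (-2) + (2) + (9) + (3)] = 24/12 = 2
  <chi_rho, chi_4> = (1/12)[1*(7)*conj(1) + 1*(-5)*conj(-1) + 2*(1)*conj(-1) + 2*(1)*conj(1) + 3*(3)*conj(-1) + 3*(-1)*conj(1)]
      = (1/12)[(7) + (5) + (-2) + (2) + (-9) + (-3)] = 0/12 = 0
  <chi_rho, chi_5> = (1/12)[1*(7)*conj(2) + 1*(-5)*conj(-2) + 2*(1)*conj(1) + 2*(1)*conj(-1) + 3*(3)*conj(0) + 3*(-1)*conj(0)]
      = (1/12)[(14) + (10) + (2) + (-2) + (0) + (0)] = 24/12 = 2
  <chi_rho, chi_6> = (1/12)[1*(7)*conj(2) + 1*(-5)*conj(2) + 2*(1)*conj(-1) + 2*(1)*conj(-1) + 3*(3)*conj(0) + 3*(-1)*conj(0)]
      = (1/12)[(14) + (-10) + (-2) + (-2) + (0) + (0)] = 0/12 = 0
Dimension check: dim(rho) = sum (mult * dim) = 1*1 + 0*1 + 2*1 + 0*1 + 2*2 + 0*2 = 7 = chi_rho(e) = 7.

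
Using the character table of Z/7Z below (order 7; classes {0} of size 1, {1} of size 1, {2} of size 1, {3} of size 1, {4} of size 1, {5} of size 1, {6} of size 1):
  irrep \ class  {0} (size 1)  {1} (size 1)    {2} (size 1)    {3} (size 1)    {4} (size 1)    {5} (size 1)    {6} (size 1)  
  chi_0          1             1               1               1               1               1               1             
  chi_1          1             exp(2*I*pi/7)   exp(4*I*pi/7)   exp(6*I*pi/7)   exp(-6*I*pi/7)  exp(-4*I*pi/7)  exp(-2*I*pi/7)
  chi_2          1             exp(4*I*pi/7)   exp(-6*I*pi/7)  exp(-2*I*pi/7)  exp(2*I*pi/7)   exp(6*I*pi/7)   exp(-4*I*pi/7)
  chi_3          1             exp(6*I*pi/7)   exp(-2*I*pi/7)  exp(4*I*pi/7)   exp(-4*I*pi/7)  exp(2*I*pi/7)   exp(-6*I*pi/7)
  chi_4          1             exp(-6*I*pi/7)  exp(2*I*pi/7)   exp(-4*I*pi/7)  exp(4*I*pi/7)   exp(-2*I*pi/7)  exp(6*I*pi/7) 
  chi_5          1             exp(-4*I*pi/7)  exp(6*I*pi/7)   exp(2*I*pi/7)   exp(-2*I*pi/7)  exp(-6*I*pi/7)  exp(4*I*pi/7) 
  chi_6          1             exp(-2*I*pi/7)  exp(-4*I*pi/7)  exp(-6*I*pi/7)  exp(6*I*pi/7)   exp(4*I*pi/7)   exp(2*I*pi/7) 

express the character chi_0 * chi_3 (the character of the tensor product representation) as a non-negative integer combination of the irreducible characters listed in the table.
chi_0 tensor chi_3 = chi_3 (all other irreducibles have multiplicity 0).

Why: The character of a tensor product is the pointwise product (chi_0 * chi_3)(C) = chi_0(C) * chi_3(C):
  {0}: (1)*(1), {1}: (1)*(exp(6*I*pi/7)), {2}: (1)*(exp(-2*I*pi/7)), {3}: (1)*(exp(4*I*pi/7)), {4}: (1)*(exp(-4*I*pi/7)), {5}: (1)*(exp(2*I*pi/7)), {6}: (1)*(exp(-6*I*pi/7))
so (chi_0 * chi_3) takes values
  {0} -> 1, {1} -> exp(6*I*pi/7), {2} -> exp(-2*I*pi/7), {3} -> exp(4*I*pi/7), {4} -> exp(-4*I*pi/7), {5} -> exp(2*I*pi/7), {6} -> exp(-6*I*pi/7).
Now take the inner product of this character with each irreducible chi from the table, <chi_0*chi_3, chi> = (1/7) sum_C |C| (chi_0*chi_3)(C) conj(chi(C)):
  <chi_0*chi_3, chi_0> = (1/7)[1*(1)*conj(1) + 1*(exp(6*I*pi/7))*conj(1) + 1*(exp(-2*I*pi/7))*conj(1) + 1*(exp(4*I*pi/7))*conj(1) + 1*(exp(-4*I*pi/7))*conj(1) + 1*(exp(2*I*pi/7))*conj(1) + 1*(exp(-6*I*pi/7))*conj(1)]
      = (1/7)[(1) + (exp(6*I*pi/7)) + (exp(-2*I*pi/7)) + (exp(4*I*pi/7)) + (exp(-4*I*pi/7)) + (exp(2*I*pi/7)) + (exp(-6*I*pi/7))] = 0/7 = 0
  <chi_0*chi_3, chi_1> = (1/7)[1*(1)*conj(1) + 1*(exp(6*I*pi/7))*conj(exp(2*I*pi/7)) + 1*(exp(-2*I*pi/7))*conj(exp(4*I*pi/7)) + 1*(exp(4*I*pi/7))*conj(exp(6*I*pi/7)) + 1*(exp(-4*I*pi/7))*conj(exp(-6*I*pi/7)) + 1*(exp(2*I*pi/7))*conj(exp(-4*I*pi/7)) + 1*(exp(-6*I*pi/7))*conj(exp(-2*I*pi/7))]
      = (1/7)[(1) + (exp(4*I*pi/7)) + (exp(-6*I*pi/7)) + (exp(-2*I*pi/7)) + (exp(2*I*pi/7)) + (exp(6*I*pi/7)) + (exp(-4*I*pi/7))] = 0/7 = 0
  <chi_0*chi_3, chi_2> = (1/7)[1*(1)*conj(1) + 1*(exp(6*I*pi/7))*conj(exp(4*I*pi/7)) + 1*(exp(-2*I*pi/7))*conj(exp(-6*I*pi/7)) + 1*(exp(4*I*pi/7))*conj(exp(-2*I*pi/7)) + 1*(exp(-4*I*pi/7))*conj(exp(2*I*pi/7)) + 1*(exp(2*I*pi/7))*conj(exp(6*I*pi/7)) + 1*(exp(-6*I*pi/7))*conj(exp(-4*I*pi/7))]
      = (1/7)[(1) + (exp(2*I*pi/7)) + (exp(4*I*pi/7)) + (exp(6*I*pi/7)) + (exp(-6*I*pi/7)) + (exp(-4*I*pi/7)) + (exp(-2*I*pi/7))] = 0/7 = 0
  <chi_0*chi_3, chi_3> = (1/7)[1*(1)*conj(1) + 1*(exp(6*I*pi/7))*conj(exp(6*I*pi/7)) + 1*(exp(-2*I*pi/7))*conj(exp(-2*I*pi/7)) + 1*(exp(4*I*pi/7))*conj(exp(4*I*pi/7)) + 1*(exp(-4*I*pi/7))*conj(exp(-4*I*pi/7)) + 1*(exp(2*I*pi/7))*conj(exp(2*I*pi/7)) + 1*(exp(-6*I*pi/7))*conj(exp(-6*I*pi/7))]
      = (1/7)[(1) + (1) + (1) + (1) + (1) + (1) + (1)] = 7/7 = 1
  <chi_0*chi_3, chi_4> = (1/7)[1*(1)*conj(1) + 1*(exp(6*I*pi/7))*conj(exp(-6*I*pi/7)) + 1*(exp(-2*I*pi/7))*conj(exp(2*I*pi/7)) + 1*(exp(4*I*pi/7))*conj(exp(-4*I*pi/7)) + 1*(exp(-4*I*pi/7))*conj(exp(4*I*pi/7)) + 1*(exp(2*I*pi/7))*conj(exp(-2*I*pi/7)) + 1*(exp(-6*I*pi/7))*conj(exp(6*I*pi/7))]
      = (1/7)[(1) + (exp(-2*I*pi/7)) + (exp(-4*I*pi/7)) + (exp(-6*I*pi/7)) + (exp(6*I*pi/7)) + (exp(4*I*pi/7)) + (exp(2*I*pi/7))] = 0/7 = 0
  <chi_0*chi_3, chi_5> = (1/7)[1*(1)*conj(1) + 1*(exp(6*I*pi/7))*conj(exp(-4*I*pi/7)) + 1*(exp(-2*I*pi/7))*conj(exp(6*I*pi/7)) + 1*(exp(4*I*pi/7))*conj(exp(2*I*pi/7)) + 1*(exp(-4*I*pi/7))*conj(exp(-2*I*pi/7)) + 1*(exp(2*I*pi/7))*conj(exp(-6*I*pi/7)) + 1*(exp(-6*I*pi/7))*conj(exp(4*I*pi/7))]
      = (1/7)[(1) + (exp(-4*I*pi/7)) + (exp(6*I*pi/7)) + (exp(2*I*pi/7)) + (exp(-2*I*pi/7)) + (exp(-6*I*pi/7)) + (exp(4*I*pi/7))] = 0/7 = 0
  <chi_0*chi_3, chi_6> = (1/7)[1*(1)*conj(1) + 1*(exp(6*I*pi/7))*conj(exp(-2*I*pi/7)) + 1*(exp(-2*I*pi/7))*conj(exp(-4*I*pi/7)) + 1*(exp(4*I*pi/7))*conj(exp(-6*I*pi/7)) + 1*(exp(-4*I*pi/7))*conj(exp(6*I*pi/7)) + 1*(exp(2*I*pi/7))*conj(exp(4*I*pi/7)) + 1*(exp(-6*I*pi/7))*conj(exp(2*I*pi/7))]
      = (1/7)[(1) + (exp(-6*I*pi/7)) + (exp(2*I*pi/7)) + (exp(-4*I*pi/7)) + (exp(4*I*pi/7)) + (exp(-2*I*pi/7)) + (exp(6*I*pi/7))] = 0/7 = 0
(Exp terms are combined using exp(i*s)*conj(exp(i*t)) = exp(i*(s-t)), and sums of them are collapsed using the identity that for every m > 1 the m distinct m-th roots of unity sum to 0, e.g. 1 + exp(2*I*pi/3) + exp(-2*I*pi/3) = 0.)
Hence the multiplicities are chi_3: 1. Dimension check: dim(chi_0)*dim(chi_3) = 1*1 = 1 and sum (mult * dim) = 1*1 = 1.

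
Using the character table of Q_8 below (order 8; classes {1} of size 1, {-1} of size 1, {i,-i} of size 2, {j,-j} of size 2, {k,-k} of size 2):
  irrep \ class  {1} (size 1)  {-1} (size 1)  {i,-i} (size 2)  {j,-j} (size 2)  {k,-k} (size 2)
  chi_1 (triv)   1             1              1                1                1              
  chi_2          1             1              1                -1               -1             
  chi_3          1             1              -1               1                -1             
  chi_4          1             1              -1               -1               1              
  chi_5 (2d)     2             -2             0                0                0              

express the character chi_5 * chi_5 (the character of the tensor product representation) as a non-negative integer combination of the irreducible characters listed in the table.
chi_5 tensor chi_5 = chi_1 + chi_2 + chi_3 + chi_4 (all other irreducibles have multiplicity 0).

Solution. The character of a tensor product is the pointwise product (chi_5 * chi_5)(C) = chi_5(C) * chi_5(C):
  {1}: (2)*(2), {-1}: (-2)*(-2), {i,-i}: (0)*(0), {j,-j}: (0)*(0), {k,-k}: (0)*(0)
so (chi_5 * chi_5) takes values
  {1} -> 4, {-1} -> 4, {i,-i} -> 0, {j,-j} -> 0, {k,-k} -> 0.
Now take the inner product of this character with each irreducible chi from the table, <chi_5*chi_5, chi> = (1/8) sum_C |C| (chi_5*chi_5)(C) conj(chi(C)):
  <chi_5*chi_5, chi_1> = (1/8)[1*(4)*conj(1) + 1*(4)*conj(1) + 2*(0)*conj(1) + 2*(0)*conj(1) + 2*(0)*conj(1)]
      = (1/8)[(4) + (4) + (0) + (0) + (0)] = 8/8 = 1
  <chi_5*chi_5, chi_2> = (1/8)[1*(4)*conj(1) + 1*(4)*conj(1) + 2*(0)*conj(1) + 2*(0)*conj(-1) + 2*(0)*conj(-1)]
      = (1/8)[(4) + (4) + (0) + (0) + (0)] = 8/8 = 1
  <chi_5*chi_5, chi_3> = (1/8)[1*(4)*conj(1) + 1*(4)*conj(1) + 2*(0)*conj(-1) + 2*(0)*conj(1) + 2*(0)*conj(-1)]
      = (1/8)[(4) + (4) + (0) + (0) + (0)] = 8/8 = 1
  <chi_5*chi_5, chi_4> = (1/8)[1*(4)*conj(1) + 1*(4)*conj(1) + 2*(0)*conj(-1) + 2*(0)*conj(-1) + 2*(0)*conj(1)]
      = (1/8)[(4) + (4) + (0) + (0) + (0)] = 8/8 = 1
  <chi_5*chi_5, chi_5> = (1/8)[1*(4)*conj(2) + 1*(4)*conj(-2) + 2*(0)*conj(0) + 2*(0)*conj(0) + 2*(0)*conj(0)]
      = (1/8)[(8) + (-8) + (0) + (0) + (0)] = 0/8 = 0
Hence the multiplicities are chi_1: 1, chi_2: 1, chi_3: 1, chi_4: 1. Dimension check: dim(chi_5)*dim(chi_5) = 2*2 = 4 and sum (mult * dim) = 1*1 + 1*1 + 1*1 + 1*1 = 4.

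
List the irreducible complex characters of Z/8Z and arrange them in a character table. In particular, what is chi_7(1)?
Character table of Z/8Z (irreps indexed chi_0,...,chi_7 with chi_k(m) = zeta_8^(k*m), zeta_8 = exp(2*pi*i/8)):
  irrep \ class  {0} (size 1)  {1} (size 1)    {2} (size 1)  {3} (size 1)    {4} (size 1)  {5} (size 1)    {6} (size 1)  {7} (size 1)  
  chi_0          1             1               1             1               1             1               1             1             
  chi_1          1             exp(I*pi/4)     I             exp(3*I*pi/4)   -1            exp(-3*I*pi/4)  -I            exp(-I*pi/4)  
  chi_2          1             I               -1            -I              1             I               -1            -I            
  chi_3          1             exp(3*I*pi/4)   -I            exp(I*pi/4)     -1            exp(-I*pi/4)    I             exp(-3*I*pi/4)
  chi_4          1             -1              1             -1              1             -1              1             -1            
  chi_5          1             exp(-3*I*pi/4)  I             exp(-I*pi/4)    -1            exp(I*pi/4)     -I            exp(3*I*pi/4) 
  chi_6          1             -I              -1            I               1             -I              -1            I             
  chi_7          1             exp(-I*pi/4)    -I            exp(-3*I*pi/4)  -1            exp(3*I*pi/4)   I             exp(I*pi/4)   

Spot check: chi_7(1) = zeta_8^(7*1) = zeta_8^7 = exp(-I*pi/4).

Details: Z/8Z is abelian, so all 8 irreducible complex representations are 1-dimensional. They are given by chi_k(m) = zeta_8^(k*m) for k = 0,...,7. Row orthogonality: sum_m chi_k(m) conj(chi_l(m)) = 8 * [k = l].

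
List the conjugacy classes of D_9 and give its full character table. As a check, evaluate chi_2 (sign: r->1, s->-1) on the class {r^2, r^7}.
Conjugacy classes: {e} of size 1, {r^1, r^8} of size 2, {r^2, r^7} of size 2, {r^3, r^6} of size 2, {r^4, r^5} of size 2, {s, sr, ..., sr^8} of size 9.
Character table:
  irrep \ class              {e} (size 1)  {r^1, r^8} (size 2)  {r^2, r^7} (size 2)  {r^3, r^6} (size 2)  {r^4, r^5} (size 2)  {s, sr, ..., sr^8} (size 9)
  chi_1 (triv)               1             1                    1                    1                    1                    1                          
  chi_2 (sign: r->1, s->-1)  1             1                    1                    1                    1                    -1                         
  chi_3 (2d, j=1)            2             2*cos(2*pi/9)        2*cos(4*pi/9)        -1                   -2*cos(pi/9)         0                          
  chi_4 (2d, j=2)            2             2*cos(4*pi/9)        -2*cos(pi/9)         -1                   2*cos(2*pi/9)        0                          
  chi_5 (2d, j=3)            2             -1                   -1                   2                    -1                   0                          
  chi_6 (2d, j=4)            2             -2*cos(pi/9)         2*cos(2*pi/9)        -1                   2*cos(4*pi/9)        0                          

Spot check: chi_2 (sign: r->1, s->-1) on {r^2, r^7} = 1.

Explanation: D_9 has order 2*9 = 18 with 6 conjugacy classes, hence 6 irreducibles. Sum of squared dims 1 + 1 + 4 + 4 + 4 + 4 = 18 = |G|. Linear characters come from the abelianisation; the 2-dimensional irreps have character r^k -> 2*cos(2*pi*j*k/9), reflections -> 0.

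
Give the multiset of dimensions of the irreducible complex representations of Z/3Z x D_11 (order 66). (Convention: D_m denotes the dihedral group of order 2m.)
Dimensions: 1, 1, 1, 1, 1, 1, 2, 2, 2, 2, 2, 2, 2, 2, 2, 2, 2, 2, 2, 2, 2

Working: There are 21 irreducibles (= number of conjugacy classes). Their dimensions d_i satisfy sum d_i^2 = |G| = 66: 1 + 1 + 1 + 1 + 1 + 1 + 4 + 4 + 4 + 4 + 4 + 4 + 4 + 4 + 4 + 4 + 4 + 4 + 4 + 4 + 4 = 66. (For the product with Z/3Z: each of the 3 1-dim characters of Z/3Z tensors with each irrep of D_11, giving 3 copies of each D_11-dimension.)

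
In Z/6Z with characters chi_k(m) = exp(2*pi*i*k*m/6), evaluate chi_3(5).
chi_3(5) = zeta_6^15 = -1

Solution. chi_3(5) = zeta_6^(3*5) = zeta_6^15. Since zeta_6^6 = 1, this equals zeta_6^3 = exp(2*pi*i*3/6) = -1.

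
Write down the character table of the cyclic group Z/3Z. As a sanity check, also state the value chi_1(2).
Character table of Z/3Z (irreps indexed chi_0,...,chi_2 with chi_k(m) = zeta_3^(k*m), zeta_3 = exp(2*pi*i/3)):
  irrep \ class  {0} (size 1)  {1} (size 1)    {2} (size 1)  
  chi_0          1             1               1             
  chi_1          1             exp(2*I*pi/3)   exp(-2*I*pi/3)
  chi_2          1             exp(-2*I*pi/3)  exp(2*I*pi/3) 

Spot check: chi_1(2) = zeta_3^(1*2) = zeta_3^2 = exp(-2*I*pi/3).

Why: Z/3Z is abelian, so all 3 irreducible complex representations are 1-dimensional. They are given by chi_k(m) = zeta_3^(k*m) for k = 0,...,2. Row orthogonality: sum_m chi_k(m) conj(chi_l(m)) = 3 * [k = l].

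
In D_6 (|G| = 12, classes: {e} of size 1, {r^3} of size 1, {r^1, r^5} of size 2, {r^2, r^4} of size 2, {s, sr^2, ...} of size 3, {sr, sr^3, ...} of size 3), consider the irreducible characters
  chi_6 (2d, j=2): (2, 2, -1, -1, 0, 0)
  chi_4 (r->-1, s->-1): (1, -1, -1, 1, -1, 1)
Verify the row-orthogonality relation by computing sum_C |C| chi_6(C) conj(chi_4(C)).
Sum = 0; so <chi_6, chi_4> = 0 (distinct irreducibles are orthogonal).

Argument: Compute term by term over conjugacy classes (|C| * chi_6(C) * conj(chi_4(C))):
  1*(2)*conj(1) + 1*(2)*conj(-1) + 2*(-1)*conj(-1) + 2*(-1)*conj(1) + 3*(0)*conj(-1) + 3*(0)*conj(1)
  = (2) + (-2) + (2) + (-2) + (0) + (0)
  = 0.
Dividing by |G| = 12 gives 0/12 = 0, matching the row-orthogonality relation <chi_6, chi_4> = [chi_6 = chi_4].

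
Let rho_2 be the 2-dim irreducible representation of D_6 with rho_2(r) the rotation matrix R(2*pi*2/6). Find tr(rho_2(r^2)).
chi_{rho_2}(r^2) = 2*cos(2*pi*2*2/6) = -1

Details: rho_2(r^2) is rotation by angle 2*pi*2*2/6, whose trace is 2*cos(2*pi*2*2/6) = -1.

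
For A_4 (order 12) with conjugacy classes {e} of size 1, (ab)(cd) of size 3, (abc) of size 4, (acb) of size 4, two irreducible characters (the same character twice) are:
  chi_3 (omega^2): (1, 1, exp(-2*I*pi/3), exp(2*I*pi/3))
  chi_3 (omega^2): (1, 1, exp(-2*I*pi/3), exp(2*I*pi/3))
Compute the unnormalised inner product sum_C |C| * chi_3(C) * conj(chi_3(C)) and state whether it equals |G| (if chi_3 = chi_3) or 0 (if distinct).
Sum = 12 = |G| = 12; so <chi_3, chi_3> = 1 (norm-1 confirms irreducibility).

Justification: Compute term by term over conjugacy classes (|C| * chi_3(C) * conj(chi_3(C))):
  1*(1)*conj(1) + 3*(1)*conj(1) + 4*(exp(-2*I*pi/3))*conj(exp(-2*I*pi/3)) + 4*(exp(2*I*pi/3))*conj(exp(2*I*pi/3))
  = (1) + (3) + (4) + (4)
  = 12.
(Exp terms are combined using exp(i*s)*conj(exp(i*t)) = exp(i*(s-t)), and sums of them are collapsed using the identity that for every m > 1 the m distinct m-th roots of unity sum to 0, e.g. 1 + exp(2*I*pi/3) + exp(-2*I*pi/3) = 0.)
Dividing by |G| = 12 gives 12/12 = 1, matching the row-orthogonality relation <chi_3, chi_3> = [chi_3 = chi_3].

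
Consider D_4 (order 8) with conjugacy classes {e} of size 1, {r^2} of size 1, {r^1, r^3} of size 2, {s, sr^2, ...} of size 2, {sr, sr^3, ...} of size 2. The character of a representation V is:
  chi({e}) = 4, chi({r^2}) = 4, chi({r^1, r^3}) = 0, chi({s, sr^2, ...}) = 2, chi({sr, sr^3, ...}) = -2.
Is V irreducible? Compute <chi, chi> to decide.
Not irreducible (reducible): <chi, chi> = 6 > 1.

Derivation: <chi, chi> = (1/|G|) sum_C |C| * |chi(C)|^2 = (1/8)[1*|4|^2 + 1*|4|^2 + 2*|0|^2 + 2*|2|^2 + 2*|-2|^2]
  = (1/8)[(16) + (16) + (0) + (8) + (8)] = 48/8 = 6.
A character is irreducible iff <chi, chi> = 1, so this representation is reducible.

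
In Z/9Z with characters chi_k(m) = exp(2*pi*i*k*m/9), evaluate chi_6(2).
chi_6(2) = zeta_9^12 = exp(2*I*pi/3)

Argument: chi_6(2) = zeta_9^(6*2) = zeta_9^12. Since zeta_9^9 = 1, this equals zeta_9^3 = exp(2*pi*i*3/9) = exp(2*I*pi/3).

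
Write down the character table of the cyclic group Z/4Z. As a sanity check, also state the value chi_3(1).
Character table of Z/4Z (irreps indexed chi_0,...,chi_3 with chi_k(m) = zeta_4^(k*m), zeta_4 = exp(2*pi*i/4)):
  irrep \ class  {0} (size 1)  {1} (size 1)  {2} (size 1)  {3} (size 1)
  chi_0          1             1             1             1           
  chi_1          1             I             -1            -I          
  chi_2          1             -1            1             -1          
  chi_3          1             -I            -1            I           

Spot check: chi_3(1) = zeta_4^(3*1) = zeta_4^3 = -I.

Solution. Z/4Z is abelian, so all 4 irreducible complex representations are 1-dimensional. They are given by chi_k(m) = zeta_4^(k*m) for k = 0,...,3. Row orthogonality: sum_m chi_k(m) conj(chi_l(m)) = 4 * [k = l].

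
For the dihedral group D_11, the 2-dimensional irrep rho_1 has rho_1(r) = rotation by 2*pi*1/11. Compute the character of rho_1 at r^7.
chi_{rho_1}(r^7) = 2*cos(2*pi*1*7/11) = -2*cos(3*pi/11)

Proof sketch: rho_1(r^7) is rotation by angle 2*pi*1*7/11, whose trace is 2*cos(2*pi*1*7/11) = -2*cos(3*pi/11).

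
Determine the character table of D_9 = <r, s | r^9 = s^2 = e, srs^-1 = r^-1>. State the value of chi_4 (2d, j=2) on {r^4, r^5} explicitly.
Conjugacy classes: {e} of size 1, {r^1, r^8} of size 2, {r^2, r^7} of size 2, {r^3, r^6} of size 2, {r^4, r^5} of size 2, {s, sr, ..., sr^8} of size 9.
Character table:
  irrep \ class              {e} (size 1)  {r^1, r^8} (size 2)  {r^2, r^7} (size 2)  {r^3, r^6} (size 2)  {r^4, r^5} (size 2)  {s, sr, ..., sr^8} (size 9)
  chi_1 (triv)               1             1                    1                    1                    1                    1                          
  chi_2 (sign: r->1, s->-1)  1             1                    1                    1                    1                    -1                         
  chi_3 (2d, j=1)            2             2*cos(2*pi/9)        2*cos(4*pi/9)        -1                   -2*cos(pi/9)         0                          
  chi_4 (2d, j=2)            2             2*cos(4*pi/9)        -2*cos(pi/9)         -1                   2*cos(2*pi/9)        0                          
  chi_5 (2d, j=3)            2             -1                   -1                   2                    -1                   0                          
  chi_6 (2d, j=4)            2             -2*cos(pi/9)         2*cos(2*pi/9)        -1                   2*cos(4*pi/9)        0                          

Spot check: chi_4 (2d, j=2) on {r^4, r^5} = 2*cos(2*pi/9).

Working: D_9 has order 2*9 = 18 with 6 conjugacy classes, hence 6 irreducibles. Sum of squared dims 1 + 1 + 4 + 4 + 4 + 4 = 18 = |G|. Linear characters come from the abelianisation; the 2-dimensional irreps have character r^k -> 2*cos(2*pi*j*k/9), reflections -> 0.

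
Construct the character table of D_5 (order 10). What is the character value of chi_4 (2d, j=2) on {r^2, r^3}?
Conjugacy classes: {e} of size 1, {r^1, r^4} of size 2, {r^2, r^3} of size 2, {s, sr, ..., sr^4} of size 5.
Character table:
  irrep \ class              {e} (size 1)  {r^1, r^4} (size 2)  {r^2, r^3} (size 2)  {s, sr, ..., sr^4} (size 5)
  chi_1 (triv)               1             1                    1                    1                          
  chi_2 (sign: r->1, s->-1)  1             1                    1                    -1                         
  chi_3 (2d, j=1)            2             -1/2 + sqrt(5)/2     -sqrt(5)/2 - 1/2     0                          
  chi_4 (2d, j=2)            2             -sqrt(5)/2 - 1/2     -1/2 + sqrt(5)/2     0                          

Spot check: chi_4 (2d, j=2) on {r^2, r^3} = -1/2 + sqrt(5)/2.

Proof sketch: D_5 has order 2*5 = 10 with 4 conjugacy classes, hence 4 irreducibles. Sum of squared dims 1 + 1 + 4 + 4 = 10 = |G|. Linear characters come from the abelianisation; the 2-dimensional irreps have character r^k -> 2*cos(2*pi*j*k/5), reflections -> 0.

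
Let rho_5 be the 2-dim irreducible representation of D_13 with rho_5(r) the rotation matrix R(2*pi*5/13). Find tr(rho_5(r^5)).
chi_{rho_5}(r^5) = 2*cos(2*pi*5*5/13) = 2*cos(2*pi/13)

Derivation: rho_5(r^5) is rotation by angle 2*pi*5*5/13, whose trace is 2*cos(2*pi*5*5/13) = 2*cos(2*pi/13).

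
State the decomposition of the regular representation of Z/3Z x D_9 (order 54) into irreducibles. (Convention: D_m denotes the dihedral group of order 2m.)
Each irreducible V_i of dimension d_i appears with multiplicity d_i, i.e. rho_reg = (direct sum over all irreducibles V_i) d_i V_i. The irreducible dimensions for Z/3Z x D_9 are 1, 1, 1, 1, 1, 1, 2, 2, 2, 2, 2, 2, 2, 2, 2, 2, 2, 2: 6 irreducibles of dimension 1, each with multiplicity 1; 12 irreducibles of dimension 2, each with multiplicity 2. Total dimension 6*1*1 + 12*2*2 = 54 = |G|.

Justification: General theorem: in the regular representation of a finite group G, each irreducible appears with multiplicity equal to its dimension. Check: dim(rho_reg) = sum d_i^2 = 1 + 1 + 1 + 1 + 1 + 1 + 4 + 4 + 4 + 4 + 4 + 4 + 4 + 4 + 4 + 4 + 4 + 4 = 54 = |G|.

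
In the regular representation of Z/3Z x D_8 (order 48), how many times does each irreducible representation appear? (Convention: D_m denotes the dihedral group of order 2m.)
Each irreducible V_i of dimension d_i appears with multiplicity d_i, i.e. rho_reg = (direct sum over all irreducibles V_i) d_i V_i. The irreducible dimensions for Z/3Z x D_8 are 1, 1, 1, 1, 1, 1, 1, 1, 1, 1, 1, 1, 2, 2, 2, 2, 2, 2, 2, 2, 2: 12 irreducibles of dimension 1, each with multiplicity 1; 9 irreducibles of dimension 2, each with multiplicity 2. Total dimension 12*1*1 + 9*2*2 = 48 = |G|.

Derivation: General theorem: in the regular representation of a finite group G, each irreducible appears with multiplicity equal to its dimension. Check: dim(rho_reg) = sum d_i^2 = 1 + 1 + 1 + 1 + 1 + 1 + 1 + 1 + 1 + 1 + 1 + 1 + 4 + 4 + 4 + 4 + 4 + 4 + 4 + 4 + 4 = 48 = |G|.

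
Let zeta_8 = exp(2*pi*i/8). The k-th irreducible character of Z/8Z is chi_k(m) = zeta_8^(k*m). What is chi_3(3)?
chi_3(3) = zeta_8^9 = exp(I*pi/4)

chi_3(3) = zeta_8^(3*3) = zeta_8^9. Since zeta_8^8 = 1, this equals zeta_8^1 = exp(2*pi*i*1/8) = exp(I*pi/4).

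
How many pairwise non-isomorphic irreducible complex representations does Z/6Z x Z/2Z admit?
12

Argument: The number of irreducible complex representations of a finite group equals its number of conjugacy classes. Z/6Z x Z/2Z is abelian of order 12, so every element is its own conjugacy class: 12 classes, so Z/6Z x Z/2Z (order 12) has exactly 12 irreducible complex representations.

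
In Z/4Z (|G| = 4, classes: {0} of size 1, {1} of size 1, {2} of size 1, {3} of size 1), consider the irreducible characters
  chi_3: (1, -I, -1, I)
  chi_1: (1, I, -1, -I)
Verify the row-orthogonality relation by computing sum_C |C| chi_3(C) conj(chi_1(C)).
Sum = 0; so <chi_3, chi_1> = 0 (distinct irreducibles are orthogonal).

Solution. Compute term by term over conjugacy classes (|C| * chi_3(C) * conj(chi_1(C))):
  1*(1)*conj(1) + 1*(-I)*conj(I) + 1*(-1)*conj(-1) + 1*(I)*conj(-I)
  = (1) + (-1) + (1) + (-1)
  = 0.
(Exp terms are combined using exp(i*s)*conj(exp(i*t)) = exp(i*(s-t)), and sums of them are collapsed using the identity that for every m > 1 the m distinct m-th roots of unity sum to 0, e.g. 1 + exp(2*I*pi/3) + exp(-2*I*pi/3) = 0.)
Dividing by |G| = 4 gives 0/4 = 0, matching the row-orthogonality relation <chi_3, chi_1> = [chi_3 = chi_1].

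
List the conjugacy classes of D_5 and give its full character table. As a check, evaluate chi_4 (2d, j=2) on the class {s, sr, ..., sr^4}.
Conjugacy classes: {e} of size 1, {r^1, r^4} of size 2, {r^2, r^3} of size 2, {s, sr, ..., sr^4} of size 5.
Character table:
  irrep \ class              {e} (size 1)  {r^1, r^4} (size 2)  {r^2, r^3} (size 2)  {s, sr, ..., sr^4} (size 5)
  chi_1 (triv)               1             1                    1                    1                          
  chi_2 (sign: r->1, s->-1)  1             1                    1                    -1                         
  chi_3 (2d, j=1)            2             -1/2 + sqrt(5)/2     -sqrt(5)/2 - 1/2     0                          
  chi_4 (2d, j=2)            2             -sqrt(5)/2 - 1/2     -1/2 + sqrt(5)/2     0                          

Spot check: chi_4 (2d, j=2) on {s, sr, ..., sr^4} = 0.

Derivation: D_5 has order 2*5 = 10 with 4 conjugacy classes, hence 4 irreducibles. Sum of squared dims 1 + 1 + 4 + 4 = 10 = |G|. Linear characters come from the abelianisation; the 2-dimensional irreps have character r^k -> 2*cos(2*pi*j*k/5), reflections -> 0.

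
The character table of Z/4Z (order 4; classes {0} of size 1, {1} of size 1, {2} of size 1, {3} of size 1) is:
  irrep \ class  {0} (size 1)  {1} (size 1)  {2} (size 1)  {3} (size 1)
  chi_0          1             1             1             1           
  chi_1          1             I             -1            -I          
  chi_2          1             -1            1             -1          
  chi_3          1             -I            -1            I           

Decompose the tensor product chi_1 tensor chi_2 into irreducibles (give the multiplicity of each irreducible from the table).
chi_1 tensor chi_2 = chi_3 (all other irreducibles have multiplicity 0).

Solution. The character of a tensor product is the pointwise product (chi_1 * chi_2)(C) = chi_1(C) * chi_2(C):
  {0}: (1)*(1), {1}: (I)*(-1), {2}: (-1)*(1), {3}: (-I)*(-1)
so (chi_1 * chi_2) takes values
  {0} -> 1, {1} -> -I, {2} -> -1, {3} -> I.
Now take the inner product of this character with each irreducible chi from the table, <chi_1*chi_2, chi> = (1/4) sum_C |C| (chi_1*chi_2)(C) conj(chi(C)):
  <chi_1*chi_2, chi_0> = (1/4)[1*(1)*conj(1) + 1*(-I)*conj(1) + 1*(-1)*conj(1) + 1*(I)*conj(1)]
      = (1/4)[(1) + (-I) + (-1) + (I)] = 0/4 = 0
  <chi_1*chi_2, chi_1> = (1/4)[1*(1)*conj(1) + 1*(-I)*conj(I) + 1*(-1)*conj(-1) + 1*(I)*conj(-I)]
      = (1/4)[(1) + (-1) + (1) + (-1)] = 0/4 = 0
  <chi_1*chi_2, chi_2> = (1/4)[1*(1)*conj(1) + 1*(-I)*conj(-1) + 1*(-1)*conj(1) + 1*(I)*conj(-1)]
      = (1/4)[(1) + (I) + (-1) + (-I)] = 0/4 = 0
  <chi_1*chi_2, chi_3> = (1/4)[1*(1)*conj(1) + 1*(-I)*conj(-I) + 1*(-1)*conj(-1) + 1*(I)*conj(I)]
      = (1/4)[(1) + (1) + (1) + (1)] = 4/4 = 1
(Exp terms are combined using exp(i*s)*conj(exp(i*t)) = exp(i*(s-t)), and sums of them are collapsed using the identity that for every m > 1 the m distinct m-th roots of unity sum to 0, e.g. 1 + exp(2*I*pi/3) + exp(-2*I*pi/3) = 0.)
Hence the multiplicities are chi_3: 1. Dimension check: dim(chi_1)*dim(chi_2) = 1*1 = 1 and sum (mult * dim) = 1*1 = 1.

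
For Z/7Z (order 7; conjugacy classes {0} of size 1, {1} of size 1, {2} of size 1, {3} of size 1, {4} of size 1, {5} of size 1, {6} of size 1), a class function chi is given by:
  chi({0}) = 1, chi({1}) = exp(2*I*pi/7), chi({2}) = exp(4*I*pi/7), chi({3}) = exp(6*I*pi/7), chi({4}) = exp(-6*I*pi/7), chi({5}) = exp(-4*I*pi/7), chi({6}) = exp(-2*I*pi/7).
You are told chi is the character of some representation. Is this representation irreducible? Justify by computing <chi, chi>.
Irreducible: <chi, chi> = 1.

Argument: <chi, chi> = (1/|G|) sum_C |C| * |chi(C)|^2 = (1/7)[1*|1|^2 + 1*|exp(2*I*pi/7)|^2 + 1*|exp(4*I*pi/7)|^2 + 1*|exp(6*I*pi/7)|^2 + 1*|exp(-6*I*pi/7)|^2 + 1*|exp(-4*I*pi/7)|^2 + 1*|exp(-2*I*pi/7)|^2]
  = (1/7)[(1) + (1) + (1) + (1) + (1) + (1) + (1)] = 7/7 = 1.
(Exp terms are combined using exp(i*s)*conj(exp(i*t)) = exp(i*(s-t)), and sums of them are collapsed using the identity that for every m > 1 the m distinct m-th roots of unity sum to 0, e.g. 1 + exp(2*I*pi/3) + exp(-2*I*pi/3) = 0.)
A character is irreducible iff <chi, chi> = 1, so this representation is irreducible.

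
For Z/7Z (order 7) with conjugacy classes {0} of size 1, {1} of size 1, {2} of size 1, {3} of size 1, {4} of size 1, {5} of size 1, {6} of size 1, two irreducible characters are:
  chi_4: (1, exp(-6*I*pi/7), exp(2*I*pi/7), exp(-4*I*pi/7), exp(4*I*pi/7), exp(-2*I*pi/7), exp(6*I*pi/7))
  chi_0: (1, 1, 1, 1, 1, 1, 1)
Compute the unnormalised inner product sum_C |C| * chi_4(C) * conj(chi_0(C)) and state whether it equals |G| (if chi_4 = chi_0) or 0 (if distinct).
Sum = 0; so <chi_4, chi_0> = 0 (distinct irreducibles are orthogonal).

Solution. Compute term by term over conjugacy classes (|C| * chi_4(C) * conj(chi_0(C))):
  1*(1)*conj(1) + 1*(exp(-6*I*pi/7))*conj(1) + 1*(exp(2*I*pi/7))*conj(1) + 1*(exp(-4*I*pi/7))*conj(1) + 1*(exp(4*I*pi/7))*conj(1) + 1*(exp(-2*I*pi/7))*conj(1) + 1*(exp(6*I*pi/7))*conj(1)
  = (1) + (exp(-6*I*pi/7)) + (exp(2*I*pi/7)) + (exp(-4*I*pi/7)) + (exp(4*I*pi/7)) + (exp(-2*I*pi/7)) + (exp(6*I*pi/7))
  = 0.
(Exp terms are combined using exp(i*s)*conj(exp(i*t)) = exp(i*(s-t)), and sums of them are collapsed using the identity that for every m > 1 the m distinct m-th roots of unity sum to 0, e.g. 1 + exp(2*I*pi/3) + exp(-2*I*pi/3) = 0.)
Dividing by |G| = 7 gives 0/7 = 0, matching the row-orthogonality relation <chi_4, chi_0> = [chi_4 = chi_0].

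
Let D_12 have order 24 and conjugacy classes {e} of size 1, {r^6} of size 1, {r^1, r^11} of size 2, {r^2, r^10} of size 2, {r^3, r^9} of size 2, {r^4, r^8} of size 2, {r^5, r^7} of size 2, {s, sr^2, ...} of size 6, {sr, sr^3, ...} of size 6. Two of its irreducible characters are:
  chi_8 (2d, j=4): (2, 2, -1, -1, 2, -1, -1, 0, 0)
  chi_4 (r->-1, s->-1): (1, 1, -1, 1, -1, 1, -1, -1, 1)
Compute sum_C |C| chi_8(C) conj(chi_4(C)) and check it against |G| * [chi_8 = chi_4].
Sum = 0; so <chi_8, chi_4> = 0 (distinct irreducibles are orthogonal).

Why: Compute term by term over conjugacy classes (|C| * chi_8(C) * conj(chi_4(C))):
  1*(2)*conj(1) + 1*(2)*conj(1) + 2*(-1)*conj(-1) + 2*(-1)*conj(1) + 2*(2)*conj(-1) + 2*(-1)*conj(1) + 2*(-1)*conj(-1) + 6*(0)*conj(-1) + 6*(0)*conj(1)
  = (2) + (2) + (2) + (-2) + (-4) + (-2) + (2) + (0) + (0)
  = 0.
Dividing by |G| = 24 gives 0/24 = 0, matching the row-orthogonality relation <chi_8, chi_4> = [chi_8 = chi_4].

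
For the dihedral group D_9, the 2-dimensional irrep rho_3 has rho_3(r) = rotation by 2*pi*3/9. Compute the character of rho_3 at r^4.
chi_{rho_3}(r^4) = 2*cos(2*pi*3*4/9) = -1

Solution. rho_3(r^4) is rotation by angle 2*pi*3*4/9, whose trace is 2*cos(2*pi*3*4/9) = -1.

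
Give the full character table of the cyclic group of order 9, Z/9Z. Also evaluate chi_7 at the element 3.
Character table of Z/9Z (irreps indexed chi_0,...,chi_8 with chi_k(m) = zeta_9^(k*m), zeta_9 = exp(2*pi*i/9)):
  irrep \ class  {0} (size 1)  {1} (size 1)    {2} (size 1)    {3} (size 1)    {4} (size 1)    {5} (size 1)    {6} (size 1)    {7} (size 1)    {8} (size 1)  
  chi_0          1             1               1               1               1               1               1               1               1             
  chi_1          1             exp(2*I*pi/9)   exp(4*I*pi/9)   exp(2*I*pi/3)   exp(8*I*pi/9)   exp(-8*I*pi/9)  exp(-2*I*pi/3)  exp(-4*I*pi/9)  exp(-2*I*pi/9)
  chi_2          1             exp(4*I*pi/9)   exp(8*I*pi/9)   exp(-2*I*pi/3)  exp(-2*I*pi/9)  exp(2*I*pi/9)   exp(2*I*pi/3)   exp(-8*I*pi/9)  exp(-4*I*pi/9)
  chi_3          1             exp(2*I*pi/3)   exp(-2*I*pi/3)  1               exp(2*I*pi/3)   exp(-2*I*pi/3)  1               exp(2*I*pi/3)   exp(-2*I*pi/3)
  chi_4          1             exp(8*I*pi/9)   exp(-2*I*pi/9)  exp(2*I*pi/3)   exp(-4*I*pi/9)  exp(4*I*pi/9)   exp(-2*I*pi/3)  exp(2*I*pi/9)   exp(-8*I*pi/9)
  chi_5          1             exp(-8*I*pi/9)  exp(2*I*pi/9)   exp(-2*I*pi/3)  exp(4*I*pi/9)   exp(-4*I*pi/9)  exp(2*I*pi/3)   exp(-2*I*pi/9)  exp(8*I*pi/9) 
  chi_6          1             exp(-2*I*pi/3)  exp(2*I*pi/3)   1               exp(-2*I*pi/3)  exp(2*I*pi/3)   1               exp(-2*I*pi/3)  exp(2*I*pi/3) 
  chi_7          1             exp(-4*I*pi/9)  exp(-8*I*pi/9)  exp(2*I*pi/3)   exp(2*I*pi/9)   exp(-2*I*pi/9)  exp(-2*I*pi/3)  exp(8*I*pi/9)   exp(4*I*pi/9) 
  chi_8          1             exp(-2*I*pi/9)  exp(-4*I*pi/9)  exp(-2*I*pi/3)  exp(-8*I*pi/9)  exp(8*I*pi/9)   exp(2*I*pi/3)   exp(4*I*pi/9)   exp(2*I*pi/9) 

Spot check: chi_7(3) = zeta_9^(7*3) = zeta_9^21 = exp(2*I*pi/3).

Argument: Z/9Z is abelian, so all 9 irreducible complex representations are 1-dimensional. They are given by chi_k(m) = zeta_9^(k*m) for k = 0,...,8. Row orthogonality: sum_m chi_k(m) conj(chi_l(m)) = 9 * [k = l].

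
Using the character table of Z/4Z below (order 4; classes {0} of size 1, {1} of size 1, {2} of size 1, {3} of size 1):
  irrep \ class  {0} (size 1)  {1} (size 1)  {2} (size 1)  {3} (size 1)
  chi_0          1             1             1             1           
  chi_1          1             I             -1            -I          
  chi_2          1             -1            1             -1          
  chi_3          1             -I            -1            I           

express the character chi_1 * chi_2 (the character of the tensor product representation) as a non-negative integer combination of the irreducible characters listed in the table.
chi_1 tensor chi_2 = chi_3 (all other irreducibles have multiplicity 0).

Working: The character of a tensor product is the pointwise product (chi_1 * chi_2)(C) = chi_1(C) * chi_2(C):
  {0}: (1)*(1), {1}: (I)*(-1), {2}: (-1)*(1), {3}: (-I)*(-1)
so (chi_1 * chi_2) takes values
  {0} -> 1, {1} -> -I, {2} -> -1, {3} -> I.
Now take the inner product of this character with each irreducible chi from the table, <chi_1*chi_2, chi> = (1/4) sum_C |C| (chi_1*chi_2)(C) conj(chi(C)):
  <chi_1*chi_2, chi_0> = (1/4)[1*(1)*conj(1) + 1*(-I)*conj(1) + 1*(-1)*conj(1) + 1*(I)*conj(1)]
      = (1/4)[(1) + (-I) + (-1) + (I)] = 0/4 = 0
  <chi_1*chi_2, chi_1> = (1/4)[1*(1)*conj(1) + 1*(-I)*conj(I) + 1*(-1)*conj(-1) + 1*(I)*conj(-I)]
      = (1/4)[(1) + (-1) + (1) + (-1)] = 0/4 = 0
  <chi_1*chi_2, chi_2> = (1/4)[1*(1)*conj(1) + 1*(-I)*conj(-1) + 1*(-1)*conj(1) + 1*(I)*conj(-1)]
      = (1/4)[(1) + (I) + (-1) + (-I)] = 0/4 = 0
  <chi_1*chi_2, chi_3> = (1/4)[1*(1)*conj(1) + 1*(-I)*conj(-I) + 1*(-1)*conj(-1) + 1*(I)*conj(I)]
      = (1/4)[(1) + (1) + (1) + (1)] = 4/4 = 1
(Exp terms are combined using exp(i*s)*conj(exp(i*t)) = exp(i*(s-t)), and sums of them are collapsed using the identity that for every m > 1 the m distinct m-th roots of unity sum to 0, e.g. 1 + exp(2*I*pi/3) + exp(-2*I*pi/3) = 0.)
Hence the multiplicities are chi_3: 1. Dimension check: dim(chi_1)*dim(chi_2) = 1*1 = 1 and sum (mult * dim) = 1*1 = 1.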